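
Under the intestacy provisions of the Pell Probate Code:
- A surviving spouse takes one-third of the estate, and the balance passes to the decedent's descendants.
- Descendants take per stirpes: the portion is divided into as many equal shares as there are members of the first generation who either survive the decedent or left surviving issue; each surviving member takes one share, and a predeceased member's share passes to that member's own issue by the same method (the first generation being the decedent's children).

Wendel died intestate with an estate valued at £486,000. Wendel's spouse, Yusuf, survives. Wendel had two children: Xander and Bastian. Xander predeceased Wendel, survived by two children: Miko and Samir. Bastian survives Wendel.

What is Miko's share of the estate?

Miko receives £81,000.

Yusuf takes one-third of £486,000 = £162,000. The remaining £324,000 passes to the descendants.
The descendants' portion (£324,000) is divided into 2 shares of £162,000: Bastian takes £162,000; Xander's £162,000 share passes to Xander's issue.
Xander's share (£162,000) is divided into 2 shares of £81,000: Miko and Samir each take £81,000.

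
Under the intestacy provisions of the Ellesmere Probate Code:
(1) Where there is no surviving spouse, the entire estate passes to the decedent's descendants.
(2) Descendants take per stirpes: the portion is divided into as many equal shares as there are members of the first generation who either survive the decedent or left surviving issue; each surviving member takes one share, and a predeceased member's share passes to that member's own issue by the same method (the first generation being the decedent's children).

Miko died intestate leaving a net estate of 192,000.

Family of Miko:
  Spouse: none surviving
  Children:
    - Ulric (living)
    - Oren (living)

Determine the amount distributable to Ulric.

Ulric receives 96,000.

The entire 192,000 passes to the descendants.
That amount (192,000) is divided into 2 shares of 96,000: Ulric and Oren each take 96,000.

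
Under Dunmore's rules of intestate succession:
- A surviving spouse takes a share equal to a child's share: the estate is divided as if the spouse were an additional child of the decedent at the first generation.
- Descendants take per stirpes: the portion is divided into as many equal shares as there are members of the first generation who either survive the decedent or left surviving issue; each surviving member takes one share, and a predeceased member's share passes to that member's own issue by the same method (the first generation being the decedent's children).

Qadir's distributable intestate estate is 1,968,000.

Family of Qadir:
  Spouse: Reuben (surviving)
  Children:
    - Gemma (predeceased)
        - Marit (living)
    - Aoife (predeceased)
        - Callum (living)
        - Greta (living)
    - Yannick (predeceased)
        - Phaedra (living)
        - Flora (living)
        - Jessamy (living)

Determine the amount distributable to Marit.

The spouse counts as an additional share at the children's level, so there are 4 primary shares of 492,000. Reuben takes one such share (492,000).
The children's combined portion (1,476,000) is divided into 3 shares of 492,000: Gemma's 492,000 share passes to Gemma's issue; Aoife's 492,000 share passes to Aoife's issue; Yannick's 492,000 share passes to Yannick's issue.
Gemma's share (492,000) passes entirely to Marit.
Aoife's share (492,000) is divided into 2 shares of 246,000: Callum and Greta each take 246,000.
Yannick's share (492,000) is divided into 3 shares of 164,000: Phaedra, Flora, and Jessamy each take 164,000.

Marit receives 492,000.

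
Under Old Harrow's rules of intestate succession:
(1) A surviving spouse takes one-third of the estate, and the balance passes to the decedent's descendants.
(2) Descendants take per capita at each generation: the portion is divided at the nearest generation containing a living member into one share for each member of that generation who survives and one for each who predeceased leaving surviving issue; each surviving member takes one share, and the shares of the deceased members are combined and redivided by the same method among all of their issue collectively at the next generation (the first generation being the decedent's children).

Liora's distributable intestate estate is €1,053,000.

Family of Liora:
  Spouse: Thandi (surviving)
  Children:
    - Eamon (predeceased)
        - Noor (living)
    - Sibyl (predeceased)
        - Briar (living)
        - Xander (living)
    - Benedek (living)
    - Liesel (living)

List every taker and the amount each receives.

Thandi takes one-third of €1,053,000 = €351,000. The remaining €702,000 passes to the descendants.
The descendants' portion (€702,000) is divided at the children's generation into 4 shares of €175,500. Benedek and Liesel each take €175,500. The 2 shares of the deceased (Eamon and Sibyl) are combined into a pool of €351,000.
That pool (€351,000) is divided at the grandchildren's generation equally among Noor, Briar, and Xander: €117,000 each.

Thandi: €351,000; Noor: €117,000; Briar: €117,000; Xander: €117,000; Benedek: €175,500; Liesel: €175,500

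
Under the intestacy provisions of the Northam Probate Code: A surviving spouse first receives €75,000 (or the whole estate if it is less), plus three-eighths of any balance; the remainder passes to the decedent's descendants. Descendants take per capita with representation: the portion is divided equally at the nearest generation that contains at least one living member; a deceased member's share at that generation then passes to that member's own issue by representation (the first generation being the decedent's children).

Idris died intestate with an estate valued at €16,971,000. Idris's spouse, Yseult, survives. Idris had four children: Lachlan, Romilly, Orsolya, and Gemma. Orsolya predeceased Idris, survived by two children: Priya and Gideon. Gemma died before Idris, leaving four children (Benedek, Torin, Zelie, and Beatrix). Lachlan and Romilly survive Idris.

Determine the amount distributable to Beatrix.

Beatrix receives €660,000.

Yseult first takes €75,000, leaving a balance of €16,896,000. Yseult then takes three-eighths of the balance (€6,336,000), for a total of €6,411,000. The remaining €10,560,000 passes to the descendants.
The descendants' portion (€10,560,000) is divided into 4 shares of €2,640,000: Lachlan and Romilly each take €2,640,000; Orsolya's €2,640,000 share passes to Orsolya's issue; Gemma's €2,640,000 share passes to Gemma's issue.
Orsolya's share (€2,640,000) is divided into 2 shares of €1,320,000: Priya and Gideon each take €1,320,000.
Gemma's share (€2,640,000) is divided into 4 shares of €660,000: Benedek, Torin, Zelie, and Beatrix each take €660,000.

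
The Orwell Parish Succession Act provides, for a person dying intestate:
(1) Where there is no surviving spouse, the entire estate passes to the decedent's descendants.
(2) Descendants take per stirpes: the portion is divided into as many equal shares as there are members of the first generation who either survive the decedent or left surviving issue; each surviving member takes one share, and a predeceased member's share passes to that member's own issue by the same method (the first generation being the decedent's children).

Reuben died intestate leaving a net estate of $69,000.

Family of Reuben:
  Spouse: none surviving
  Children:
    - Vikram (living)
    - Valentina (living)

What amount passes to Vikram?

The entire $69,000 passes to the descendants.
That amount ($69,000) is divided into 2 shares of $34,500: Vikram and Valentina each take $34,500.

Vikram receives $34,500.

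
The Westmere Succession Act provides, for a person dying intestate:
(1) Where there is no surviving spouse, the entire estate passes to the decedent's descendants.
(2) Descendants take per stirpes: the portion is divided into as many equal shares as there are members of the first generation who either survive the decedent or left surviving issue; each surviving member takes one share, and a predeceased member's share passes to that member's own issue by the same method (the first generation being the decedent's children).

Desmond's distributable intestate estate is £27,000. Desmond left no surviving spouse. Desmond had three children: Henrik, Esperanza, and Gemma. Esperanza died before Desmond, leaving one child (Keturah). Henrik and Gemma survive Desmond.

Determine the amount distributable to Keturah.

The entire £27,000 passes to the descendants.
That amount (£27,000) is divided into 3 shares of £9,000: Henrik and Gemma each take £9,000; Esperanza's £9,000 share passes to Esperanza's issue.
Esperanza's share (£9,000) passes entirely to Keturah.

Keturah receives £9,000.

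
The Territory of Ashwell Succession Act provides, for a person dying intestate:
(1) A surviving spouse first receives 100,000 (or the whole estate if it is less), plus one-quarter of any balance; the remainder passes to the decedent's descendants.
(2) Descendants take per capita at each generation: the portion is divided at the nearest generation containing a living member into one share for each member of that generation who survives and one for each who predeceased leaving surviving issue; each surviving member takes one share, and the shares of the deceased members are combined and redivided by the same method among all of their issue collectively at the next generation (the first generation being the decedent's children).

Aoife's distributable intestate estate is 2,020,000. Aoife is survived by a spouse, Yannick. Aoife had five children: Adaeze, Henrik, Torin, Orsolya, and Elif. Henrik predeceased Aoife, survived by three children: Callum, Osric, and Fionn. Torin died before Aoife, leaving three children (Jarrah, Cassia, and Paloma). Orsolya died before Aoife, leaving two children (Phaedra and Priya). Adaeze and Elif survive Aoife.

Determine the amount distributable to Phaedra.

Phaedra receives 108,000.

Yannick first takes 100,000, leaving a balance of 1,920,000. Yannick then takes one-quarter of the balance (480,000), for a total of 580,000. The remaining 1,440,000 passes to the descendants.
The descendants' portion (1,440,000) is divided at the children's generation into 5 shares of 288,000. Adaeze and Elif each take 288,000. The 3 shares of the deceased (Henrik, Torin, and Orsolya) are combined into a pool of 864,000.
That pool (864,000) is divided at the grandchildren's generation equally among Callum, Osric, Fionn, Jarrah, Cassia, Paloma, Phaedra, and Priya: 108,000 each.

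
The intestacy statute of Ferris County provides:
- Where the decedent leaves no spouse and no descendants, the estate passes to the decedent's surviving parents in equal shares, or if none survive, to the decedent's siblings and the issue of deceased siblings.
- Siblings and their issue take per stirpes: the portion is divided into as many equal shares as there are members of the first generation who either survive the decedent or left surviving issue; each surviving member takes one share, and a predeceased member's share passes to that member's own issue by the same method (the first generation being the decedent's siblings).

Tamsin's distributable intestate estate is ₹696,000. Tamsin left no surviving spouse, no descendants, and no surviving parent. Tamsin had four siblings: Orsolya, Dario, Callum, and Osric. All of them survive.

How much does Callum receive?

Callum receives ₹174,000.

The entire ₹696,000 passes to the siblings and their issue.
That amount (₹696,000) is divided into 4 shares of ₹174,000: Orsolya, Dario, Callum, and Osric each take ₹174,000.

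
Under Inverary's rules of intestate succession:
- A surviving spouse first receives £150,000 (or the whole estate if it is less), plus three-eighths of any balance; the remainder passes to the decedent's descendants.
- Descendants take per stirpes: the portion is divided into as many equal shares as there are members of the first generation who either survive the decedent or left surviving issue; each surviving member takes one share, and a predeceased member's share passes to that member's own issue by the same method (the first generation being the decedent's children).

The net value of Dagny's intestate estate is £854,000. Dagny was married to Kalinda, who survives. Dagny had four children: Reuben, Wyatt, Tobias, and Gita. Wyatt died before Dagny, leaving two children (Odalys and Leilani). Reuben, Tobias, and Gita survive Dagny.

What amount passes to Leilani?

Leilani receives £55,000.

Kalinda first takes £150,000, leaving a balance of £704,000. Kalinda then takes three-eighths of the balance (£264,000), for a total of £414,000. The remaining £440,000 passes to the descendants.
The descendants' portion (£440,000) is divided into 4 shares of £110,000: Reuben, Tobias, and Gita each take £110,000; Wyatt's £110,000 share passes to Wyatt's issue.
Wyatt's share (£110,000) is divided into 2 shares of £55,000: Odalys and Leilani each take £55,000.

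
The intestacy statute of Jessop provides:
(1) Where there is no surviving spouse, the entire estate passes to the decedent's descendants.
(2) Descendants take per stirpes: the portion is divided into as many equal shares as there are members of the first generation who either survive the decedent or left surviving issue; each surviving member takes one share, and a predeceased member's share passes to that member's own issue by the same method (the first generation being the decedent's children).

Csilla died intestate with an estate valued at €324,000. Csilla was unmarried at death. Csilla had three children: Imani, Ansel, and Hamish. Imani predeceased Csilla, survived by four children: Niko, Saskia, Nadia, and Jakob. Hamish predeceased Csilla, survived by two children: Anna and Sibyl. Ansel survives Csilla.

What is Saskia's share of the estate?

The entire €324,000 passes to the descendants.
That amount (€324,000) is divided into 3 shares of €108,000: Ansel takes €108,000; Imani's €108,000 share passes to Imani's issue; Hamish's €108,000 share passes to Hamish's issue.
Imani's share (€108,000) is divided into 4 shares of €27,000: Niko, Saskia, Nadia, and Jakob each take €27,000.
Hamish's share (€108,000) is divided into 2 shares of €54,000: Anna and Sibyl each take €54,000.

Saskia receives €27,000.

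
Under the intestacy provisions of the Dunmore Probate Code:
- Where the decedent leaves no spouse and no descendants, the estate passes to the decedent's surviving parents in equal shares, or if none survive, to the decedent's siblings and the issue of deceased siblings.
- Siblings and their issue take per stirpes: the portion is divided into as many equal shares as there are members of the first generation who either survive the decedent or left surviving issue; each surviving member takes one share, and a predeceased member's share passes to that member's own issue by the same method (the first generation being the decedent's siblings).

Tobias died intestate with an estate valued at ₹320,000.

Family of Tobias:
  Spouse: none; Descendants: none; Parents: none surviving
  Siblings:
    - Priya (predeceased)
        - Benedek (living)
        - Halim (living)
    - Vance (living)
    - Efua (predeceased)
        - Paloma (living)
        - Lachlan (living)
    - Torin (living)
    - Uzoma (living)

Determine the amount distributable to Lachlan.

Lachlan receives ₹32,000.

The entire ₹320,000 passes to the siblings and their issue.
That amount (₹320,000) is divided into 5 shares of ₹64,000: Vance, Torin, and Uzoma each take ₹64,000; Priya's ₹64,000 share passes to Priya's issue; Efua's ₹64,000 share passes to Efua's issue.
Priya's share (₹64,000) is divided into 2 shares of ₹32,000: Benedek and Halim each take ₹32,000.
Efua's share (₹64,000) is divided into 2 shares of ₹32,000: Paloma and Lachlan each take ₹32,000.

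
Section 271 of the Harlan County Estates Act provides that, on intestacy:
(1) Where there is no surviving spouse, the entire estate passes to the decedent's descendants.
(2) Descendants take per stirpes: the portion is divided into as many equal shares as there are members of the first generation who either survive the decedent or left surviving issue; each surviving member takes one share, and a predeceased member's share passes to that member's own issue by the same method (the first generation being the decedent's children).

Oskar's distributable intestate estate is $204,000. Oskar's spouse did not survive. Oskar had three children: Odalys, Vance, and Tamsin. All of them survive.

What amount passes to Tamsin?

The entire $204,000 passes to the descendants.
That amount ($204,000) is divided into 3 shares of $68,000: Odalys, Vance, and Tamsin each take $68,000.

Tamsin receives $68,000.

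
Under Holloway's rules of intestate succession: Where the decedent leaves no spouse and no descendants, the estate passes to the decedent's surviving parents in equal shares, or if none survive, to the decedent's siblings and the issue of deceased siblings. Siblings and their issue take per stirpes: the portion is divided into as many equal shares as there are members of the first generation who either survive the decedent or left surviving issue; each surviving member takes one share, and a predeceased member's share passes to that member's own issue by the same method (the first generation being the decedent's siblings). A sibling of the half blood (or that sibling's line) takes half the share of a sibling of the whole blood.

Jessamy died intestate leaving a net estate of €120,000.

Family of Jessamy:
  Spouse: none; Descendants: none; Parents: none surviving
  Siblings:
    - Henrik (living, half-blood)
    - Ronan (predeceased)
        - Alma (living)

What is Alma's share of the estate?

Alma receives €80,000.

The entire €120,000 passes to the siblings and their issue.
Counting each half-blood sibling's line as half a unit, there are 3/2 units in €120,000, so one unit is €80,000. Whole-blood lines (Ronan) take €80,000 each; half-blood lines (Henrik) take €40,000 each.
Ronan's share (€80,000) passes entirely to Alma.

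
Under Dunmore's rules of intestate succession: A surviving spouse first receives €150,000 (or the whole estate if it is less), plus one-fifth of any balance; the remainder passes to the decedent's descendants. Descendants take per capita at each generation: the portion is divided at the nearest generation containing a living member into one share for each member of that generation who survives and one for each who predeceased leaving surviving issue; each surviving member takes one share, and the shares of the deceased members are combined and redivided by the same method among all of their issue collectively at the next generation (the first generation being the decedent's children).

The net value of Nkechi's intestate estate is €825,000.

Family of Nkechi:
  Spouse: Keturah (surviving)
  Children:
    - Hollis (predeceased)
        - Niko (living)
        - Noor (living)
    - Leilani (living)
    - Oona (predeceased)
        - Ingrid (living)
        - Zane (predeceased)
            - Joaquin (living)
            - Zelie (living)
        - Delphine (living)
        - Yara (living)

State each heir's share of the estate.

Keturah first takes €150,000, leaving a balance of €675,000. Keturah then takes one-fifth of the balance (€135,000), for a total of €285,000. The remaining €540,000 passes to the descendants.
The descendants' portion (€540,000) is divided at the children's generation into 3 shares of €180,000. Leilani takes €180,000. The 2 shares of the deceased (Hollis and Oona) are combined into a pool of €360,000.
That pool (€360,000) is divided at the grandchildren's generation into 6 shares of €60,000. Niko, Noor, Ingrid, Delphine, and Yara each take €60,000. The remaining share for the deceased Zane (€60,000) is carried to the next generation.
That pool (€60,000) is divided at the great-grandchildren's generation equally among Joaquin and Zelie: €30,000 each.

Keturah: €285,000; Niko: €60,000; Noor: €60,000; Leilani: €180,000; Ingrid: €60,000; Joaquin: €30,000; Zelie: €30,000; Delphine: €60,000; Yara: €60,000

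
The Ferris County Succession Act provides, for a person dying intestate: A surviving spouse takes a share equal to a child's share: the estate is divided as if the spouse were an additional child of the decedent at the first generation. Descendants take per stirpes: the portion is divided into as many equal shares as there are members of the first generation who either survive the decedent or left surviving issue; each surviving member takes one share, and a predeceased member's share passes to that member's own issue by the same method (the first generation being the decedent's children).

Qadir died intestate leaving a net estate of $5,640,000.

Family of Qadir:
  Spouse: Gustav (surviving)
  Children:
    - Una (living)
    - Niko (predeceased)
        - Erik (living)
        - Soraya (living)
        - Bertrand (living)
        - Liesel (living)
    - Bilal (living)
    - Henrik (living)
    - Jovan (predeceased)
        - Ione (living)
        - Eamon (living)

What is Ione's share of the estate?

The spouse counts as an additional share at the children's level, so there are 6 primary shares of $940,000. Gustav takes one such share ($940,000).
The children's combined portion ($4,700,000) is divided into 5 shares of $940,000: Una, Bilal, and Henrik each take $940,000; Niko's $940,000 share passes to Niko's issue; Jovan's $940,000 share passes to Jovan's issue.
Niko's share ($940,000) is divided into 4 shares of $235,000: Erik, Soraya, Bertrand, and Liesel each take $235,000.
Jovan's share ($940,000) is divided into 2 shares of $470,000: Ione and Eamon each take $470,000.

Ione receives $470,000.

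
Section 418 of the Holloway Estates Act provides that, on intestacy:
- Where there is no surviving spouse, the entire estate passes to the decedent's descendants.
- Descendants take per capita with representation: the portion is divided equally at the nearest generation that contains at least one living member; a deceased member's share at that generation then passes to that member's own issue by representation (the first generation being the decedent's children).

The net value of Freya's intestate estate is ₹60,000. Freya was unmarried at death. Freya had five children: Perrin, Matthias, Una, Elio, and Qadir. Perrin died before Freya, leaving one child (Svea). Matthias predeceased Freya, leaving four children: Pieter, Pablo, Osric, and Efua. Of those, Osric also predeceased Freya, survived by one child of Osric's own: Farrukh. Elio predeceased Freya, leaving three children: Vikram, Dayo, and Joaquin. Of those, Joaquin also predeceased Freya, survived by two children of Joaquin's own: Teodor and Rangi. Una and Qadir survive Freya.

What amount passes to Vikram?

Vikram receives ₹4,000.

The entire ₹60,000 passes to the descendants.
That amount (₹60,000) is divided into 5 shares of ₹12,000: Una and Qadir each take ₹12,000; Perrin's ₹12,000 share passes to Perrin's issue; Matthias's ₹12,000 share passes to Matthias's issue; Elio's ₹12,000 share passes to Elio's issue.
Perrin's share (₹12,000) passes entirely to Svea.
Matthias's share (₹12,000) is divided into 4 shares of ₹3,000: Pieter, Pablo, and Efua each take ₹3,000; Osric's ₹3,000 share passes to Osric's issue.
Osric's share (₹3,000) passes entirely to Farrukh.
Elio's share (₹12,000) is divided into 3 shares of ₹4,000: Vikram and Dayo each take ₹4,000; Joaquin's ₹4,000 share passes to Joaquin's issue.
Joaquin's share (₹4,000) is divided into 2 shares of ₹2,000: Teodor and Rangi each take ₹2,000.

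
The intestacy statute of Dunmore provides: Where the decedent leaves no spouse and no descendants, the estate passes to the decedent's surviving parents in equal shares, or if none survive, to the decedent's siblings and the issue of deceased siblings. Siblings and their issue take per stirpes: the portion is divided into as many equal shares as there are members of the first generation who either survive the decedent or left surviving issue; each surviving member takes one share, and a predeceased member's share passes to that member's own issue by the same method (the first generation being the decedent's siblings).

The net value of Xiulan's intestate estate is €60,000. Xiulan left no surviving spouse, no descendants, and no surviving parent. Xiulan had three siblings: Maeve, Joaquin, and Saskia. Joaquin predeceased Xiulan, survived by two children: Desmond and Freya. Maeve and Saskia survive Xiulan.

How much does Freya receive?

The entire €60,000 passes to the siblings and their issue.
That amount (€60,000) is divided into 3 shares of €20,000: Maeve and Saskia each take €20,000; Joaquin's €20,000 share passes to Joaquin's issue.
Joaquin's share (€20,000) is divided into 2 shares of €10,000: Desmond and Freya each take €10,000.

Freya receives €10,000.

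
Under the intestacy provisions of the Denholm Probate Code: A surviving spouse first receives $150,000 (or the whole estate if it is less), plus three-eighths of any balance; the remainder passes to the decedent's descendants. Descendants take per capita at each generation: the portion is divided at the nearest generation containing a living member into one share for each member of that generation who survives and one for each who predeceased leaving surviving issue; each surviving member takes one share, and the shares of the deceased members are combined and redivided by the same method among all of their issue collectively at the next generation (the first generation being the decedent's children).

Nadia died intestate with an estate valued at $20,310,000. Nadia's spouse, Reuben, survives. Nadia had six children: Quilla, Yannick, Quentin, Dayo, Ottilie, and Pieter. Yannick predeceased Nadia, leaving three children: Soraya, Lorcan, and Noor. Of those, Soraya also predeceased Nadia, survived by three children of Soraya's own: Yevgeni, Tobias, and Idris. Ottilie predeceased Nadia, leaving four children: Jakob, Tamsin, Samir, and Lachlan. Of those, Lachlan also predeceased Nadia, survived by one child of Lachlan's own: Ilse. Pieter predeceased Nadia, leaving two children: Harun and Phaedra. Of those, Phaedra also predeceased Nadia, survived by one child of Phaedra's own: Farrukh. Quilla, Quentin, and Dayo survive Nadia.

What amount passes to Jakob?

Reuben first takes $150,000, leaving a balance of $20,160,000. Reuben then takes three-eighths of the balance ($7,560,000), for a total of $7,710,000. The remaining $12,600,000 passes to the descendants.
The descendants' portion ($12,600,000) is divided at the children's generation into 6 shares of $2,100,000. Quilla, Quentin, and Dayo each take $2,100,000. The 3 shares of the deceased (Yannick, Ottilie, and Pieter) are combined into a pool of $6,300,000.
That pool ($6,300,000) is divided at the grandchildren's generation into 9 shares of $700,000. Lorcan, Noor, Jakob, Tamsin, Samir, and Harun each take $700,000. The 3 shares of the deceased (Soraya, Lachlan, and Phaedra) are combined into a pool of $2,100,000.
That pool ($2,100,000) is divided at the great-grandchildren's generation equally among Yevgeni, Tobias, Idris, Ilse, and Farrukh: $420,000 each.

Jakob receives $700,000.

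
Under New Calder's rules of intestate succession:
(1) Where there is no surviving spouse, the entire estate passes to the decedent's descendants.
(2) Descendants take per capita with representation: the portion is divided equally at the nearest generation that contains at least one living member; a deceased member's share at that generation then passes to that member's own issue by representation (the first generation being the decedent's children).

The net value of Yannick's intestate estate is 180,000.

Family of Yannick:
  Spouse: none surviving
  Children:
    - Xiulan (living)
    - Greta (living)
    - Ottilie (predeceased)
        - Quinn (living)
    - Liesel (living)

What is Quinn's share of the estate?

Quinn receives 45,000.

The entire 180,000 passes to the descendants.
That amount (180,000) is divided into 4 shares of 45,000: Xiulan, Greta, and Liesel each take 45,000; Ottilie's 45,000 share passes to Ottilie's issue.
Ottilie's share (45,000) passes entirely to Quinn.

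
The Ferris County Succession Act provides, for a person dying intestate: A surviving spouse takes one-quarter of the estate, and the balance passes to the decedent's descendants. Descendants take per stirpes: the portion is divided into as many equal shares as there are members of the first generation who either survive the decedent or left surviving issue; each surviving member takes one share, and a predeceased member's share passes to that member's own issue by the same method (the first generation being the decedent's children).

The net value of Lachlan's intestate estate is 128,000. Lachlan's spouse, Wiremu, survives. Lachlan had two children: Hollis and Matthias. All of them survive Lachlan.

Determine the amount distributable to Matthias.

Matthias receives 48,000.

Wiremu takes one-quarter of 128,000 = 32,000. The remaining 96,000 passes to the descendants.
The descendants' portion (96,000) is divided into 2 shares of 48,000: Hollis and Matthias each take 48,000.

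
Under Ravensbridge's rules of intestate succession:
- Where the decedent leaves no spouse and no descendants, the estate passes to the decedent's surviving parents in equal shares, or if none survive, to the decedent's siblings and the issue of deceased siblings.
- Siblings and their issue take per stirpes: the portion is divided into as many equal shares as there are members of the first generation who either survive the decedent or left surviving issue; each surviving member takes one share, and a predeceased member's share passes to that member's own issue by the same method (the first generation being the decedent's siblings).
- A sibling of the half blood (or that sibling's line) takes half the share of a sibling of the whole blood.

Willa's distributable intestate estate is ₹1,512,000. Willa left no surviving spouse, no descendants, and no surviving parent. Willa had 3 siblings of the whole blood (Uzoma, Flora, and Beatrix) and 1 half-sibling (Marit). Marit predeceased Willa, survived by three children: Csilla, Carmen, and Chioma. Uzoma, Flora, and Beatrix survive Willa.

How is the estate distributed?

Uzoma: ₹432,000; Flora: ₹432,000; Beatrix: ₹432,000; Csilla: ₹72,000; Carmen: ₹72,000; Chioma: ₹72,000

The entire ₹1,512,000 passes to the siblings and their issue.
Counting each half-blood sibling's line as half a unit, there are 7/2 units in ₹1,512,000, so one unit is ₹432,000. Whole-blood lines (Uzoma, Flora, and Beatrix) take ₹432,000 each; half-blood lines (Marit) take ₹216,000 each.
Marit's share (₹216,000) is divided into 3 shares of ₹72,000: Csilla, Carmen, and Chioma each take ₹72,000.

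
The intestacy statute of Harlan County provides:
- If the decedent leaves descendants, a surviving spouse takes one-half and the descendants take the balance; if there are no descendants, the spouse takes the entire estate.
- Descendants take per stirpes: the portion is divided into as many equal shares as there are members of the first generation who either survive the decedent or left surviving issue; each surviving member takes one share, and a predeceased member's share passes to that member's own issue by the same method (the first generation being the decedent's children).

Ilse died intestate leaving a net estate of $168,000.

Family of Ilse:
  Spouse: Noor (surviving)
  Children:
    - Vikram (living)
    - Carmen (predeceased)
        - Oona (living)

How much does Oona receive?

Noor takes one-half of $168,000 = $84,000. The remaining $84,000 passes to the descendants.
The descendants' portion ($84,000) is divided into 2 shares of $42,000: Vikram takes $42,000; Carmen's $42,000 share passes to Carmen's issue.
Carmen's share ($42,000) passes entirely to Oona.

Oona receives $42,000.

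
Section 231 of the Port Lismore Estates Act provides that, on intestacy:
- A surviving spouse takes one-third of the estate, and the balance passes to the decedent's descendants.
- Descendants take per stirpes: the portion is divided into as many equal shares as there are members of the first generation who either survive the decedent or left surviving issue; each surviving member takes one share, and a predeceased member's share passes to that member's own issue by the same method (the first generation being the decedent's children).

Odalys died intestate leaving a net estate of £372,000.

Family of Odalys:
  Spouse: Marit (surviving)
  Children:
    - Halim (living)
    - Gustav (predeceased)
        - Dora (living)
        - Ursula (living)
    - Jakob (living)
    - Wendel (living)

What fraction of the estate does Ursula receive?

Ursula receives 1/12 of the estate.

Marit takes one-third of £372,000 = £124,000. The remaining £248,000 passes to the descendants.
The descendants' portion (£248,000) is divided into 4 shares of £62,000: Halim, Jakob, and Wendel each take £62,000; Gustav's £62,000 share passes to Gustav's issue.
Gustav's share (£62,000) is divided into 2 shares of £31,000: Dora and Ursula each take £31,000.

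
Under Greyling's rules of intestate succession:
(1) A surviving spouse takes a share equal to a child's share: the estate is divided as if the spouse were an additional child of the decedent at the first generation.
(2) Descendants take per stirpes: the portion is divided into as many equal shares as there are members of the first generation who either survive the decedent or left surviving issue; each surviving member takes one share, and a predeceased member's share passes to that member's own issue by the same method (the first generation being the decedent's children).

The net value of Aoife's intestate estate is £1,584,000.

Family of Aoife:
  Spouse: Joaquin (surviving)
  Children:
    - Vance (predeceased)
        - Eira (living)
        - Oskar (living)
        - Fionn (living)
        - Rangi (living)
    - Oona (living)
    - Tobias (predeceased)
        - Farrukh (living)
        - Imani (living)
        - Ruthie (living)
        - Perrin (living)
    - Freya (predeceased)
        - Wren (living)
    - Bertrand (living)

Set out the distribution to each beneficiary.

Joaquin: £264,000; Eira: £66,000; Oskar: £66,000; Fionn: £66,000; Rangi: £66,000; Oona: £264,000; Farrukh: £66,000; Imani: £66,000; Ruthie: £66,000; Perrin: £66,000; Wren: £264,000; Bertrand: £264,000

The spouse counts as an additional share at the children's level, so there are 6 primary shares of £264,000. Joaquin takes one such share (£264,000).
The children's combined portion (£1,320,000) is divided into 5 shares of £264,000: Oona and Bertrand each take £264,000; Vance's £264,000 share passes to Vance's issue; Tobias's £264,000 share passes to Tobias's issue; Freya's £264,000 share passes to Freya's issue.
Vance's share (£264,000) is divided into 4 shares of £66,000: Eira, Oskar, Fionn, and Rangi each take £66,000.
Tobias's share (£264,000) is divided into 4 shares of £66,000: Farrukh, Imani, Ruthie, and Perrin each take £66,000.
Freya's share (£264,000) passes entirely to Wren.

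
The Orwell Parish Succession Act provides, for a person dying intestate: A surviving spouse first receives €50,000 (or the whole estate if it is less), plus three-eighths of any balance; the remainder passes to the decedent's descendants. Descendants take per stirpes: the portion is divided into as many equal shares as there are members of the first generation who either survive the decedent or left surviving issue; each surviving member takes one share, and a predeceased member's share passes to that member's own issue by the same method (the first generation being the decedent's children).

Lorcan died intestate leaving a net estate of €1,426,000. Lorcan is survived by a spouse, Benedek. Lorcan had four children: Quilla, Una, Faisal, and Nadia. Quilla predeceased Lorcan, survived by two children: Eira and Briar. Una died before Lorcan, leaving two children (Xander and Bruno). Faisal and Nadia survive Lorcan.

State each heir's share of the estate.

Benedek: €566,000; Eira: €107,500; Briar: €107,500; Xander: €107,500; Bruno: €107,500; Faisal: €215,000; Nadia: €215,000

Benedek first takes €50,000, leaving a balance of €1,376,000. Benedek then takes three-eighths of the balance (€516,000), for a total of €566,000. The remaining €860,000 passes to the descendants.
The descendants' portion (€860,000) is divided into 4 shares of €215,000: Faisal and Nadia each take €215,000; Quilla's €215,000 share passes to Quilla's issue; Una's €215,000 share passes to Una's issue.
Quilla's share (€215,000) is divided into 2 shares of €107,500: Eira and Briar each take €107,500.
Una's share (€215,000) is divided into 2 shares of €107,500: Xander and Bruno each take €107,500.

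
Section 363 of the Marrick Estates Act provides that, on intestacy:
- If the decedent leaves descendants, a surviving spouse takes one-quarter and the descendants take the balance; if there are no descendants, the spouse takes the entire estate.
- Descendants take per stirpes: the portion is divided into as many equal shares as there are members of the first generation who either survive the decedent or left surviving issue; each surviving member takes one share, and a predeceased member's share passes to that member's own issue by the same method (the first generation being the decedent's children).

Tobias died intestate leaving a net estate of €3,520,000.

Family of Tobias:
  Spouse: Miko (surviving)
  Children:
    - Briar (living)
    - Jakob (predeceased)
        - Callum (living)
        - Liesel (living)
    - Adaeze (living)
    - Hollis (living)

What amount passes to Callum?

Miko takes one-quarter of €3,520,000 = €880,000. The remaining €2,640,000 passes to the descendants.
The descendants' portion (€2,640,000) is divided into 4 shares of €660,000: Briar, Adaeze, and Hollis each take €660,000; Jakob's €660,000 share passes to Jakob's issue.
Jakob's share (€660,000) is divided into 2 shares of €330,000: Callum and Liesel each take €330,000.

Callum receives €330,000.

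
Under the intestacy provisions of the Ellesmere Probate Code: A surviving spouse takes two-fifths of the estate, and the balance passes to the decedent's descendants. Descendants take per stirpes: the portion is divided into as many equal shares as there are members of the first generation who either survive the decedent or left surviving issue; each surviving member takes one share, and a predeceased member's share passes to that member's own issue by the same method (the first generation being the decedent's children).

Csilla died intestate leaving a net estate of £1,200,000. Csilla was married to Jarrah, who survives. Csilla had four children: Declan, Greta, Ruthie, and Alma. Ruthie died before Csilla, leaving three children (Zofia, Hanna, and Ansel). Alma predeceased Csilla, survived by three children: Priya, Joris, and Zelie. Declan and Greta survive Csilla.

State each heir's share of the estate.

Jarrah takes two-fifths of £1,200,000 = £480,000. The remaining £720,000 passes to the descendants.
The descendants' portion (£720,000) is divided into 4 shares of £180,000: Declan and Greta each take £180,000; Ruthie's £180,000 share passes to Ruthie's issue; Alma's £180,000 share passes to Alma's issue.
Ruthie's share (£180,000) is divided into 3 shares of £60,000: Zofia, Hanna, and Ansel each take £60,000.
Alma's share (£180,000) is divided into 3 shares of £60,000: Priya, Joris, and Zelie each take £60,000.

Jarrah: £480,000; Declan: £180,000; Greta: £180,000; Zofia: £60,000; Hanna: £60,000; Ansel: £60,000; Priya: £60,000; Joris: £60,000; Zelie: £60,000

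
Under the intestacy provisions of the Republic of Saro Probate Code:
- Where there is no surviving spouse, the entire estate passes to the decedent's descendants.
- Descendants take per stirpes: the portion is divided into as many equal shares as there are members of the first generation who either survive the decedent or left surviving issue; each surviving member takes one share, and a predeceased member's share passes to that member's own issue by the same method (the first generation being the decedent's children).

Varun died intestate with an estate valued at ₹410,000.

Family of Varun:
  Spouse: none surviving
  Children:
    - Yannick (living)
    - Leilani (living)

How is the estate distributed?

Yannick: ₹205,000; Leilani: ₹205,000

The entire ₹410,000 passes to the descendants.
That amount (₹410,000) is divided into 2 shares of ₹205,000: Yannick and Leilani each take ₹205,000.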